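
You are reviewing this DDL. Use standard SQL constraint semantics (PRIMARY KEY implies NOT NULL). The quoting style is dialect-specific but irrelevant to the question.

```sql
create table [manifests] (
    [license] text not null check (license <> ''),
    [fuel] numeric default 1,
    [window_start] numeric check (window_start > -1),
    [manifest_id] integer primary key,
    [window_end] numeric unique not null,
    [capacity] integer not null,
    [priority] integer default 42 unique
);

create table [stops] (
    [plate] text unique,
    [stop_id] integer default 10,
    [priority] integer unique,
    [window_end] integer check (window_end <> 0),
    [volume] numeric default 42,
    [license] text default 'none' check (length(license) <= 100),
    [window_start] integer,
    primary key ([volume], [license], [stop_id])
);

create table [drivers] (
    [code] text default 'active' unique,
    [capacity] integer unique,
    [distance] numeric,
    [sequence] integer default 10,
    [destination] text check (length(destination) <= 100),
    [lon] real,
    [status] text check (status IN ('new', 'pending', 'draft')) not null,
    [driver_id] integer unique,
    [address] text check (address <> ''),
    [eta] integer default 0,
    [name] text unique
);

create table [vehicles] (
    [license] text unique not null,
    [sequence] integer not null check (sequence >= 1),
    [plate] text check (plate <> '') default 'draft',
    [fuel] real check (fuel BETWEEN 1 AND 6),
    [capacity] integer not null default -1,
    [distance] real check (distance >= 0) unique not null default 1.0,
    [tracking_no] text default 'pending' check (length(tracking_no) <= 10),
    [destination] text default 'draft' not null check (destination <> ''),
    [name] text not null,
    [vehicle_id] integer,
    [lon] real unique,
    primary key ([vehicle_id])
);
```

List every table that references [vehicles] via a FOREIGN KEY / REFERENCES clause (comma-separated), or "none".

none

No REFERENCES clause anywhere in the schema names vehicles.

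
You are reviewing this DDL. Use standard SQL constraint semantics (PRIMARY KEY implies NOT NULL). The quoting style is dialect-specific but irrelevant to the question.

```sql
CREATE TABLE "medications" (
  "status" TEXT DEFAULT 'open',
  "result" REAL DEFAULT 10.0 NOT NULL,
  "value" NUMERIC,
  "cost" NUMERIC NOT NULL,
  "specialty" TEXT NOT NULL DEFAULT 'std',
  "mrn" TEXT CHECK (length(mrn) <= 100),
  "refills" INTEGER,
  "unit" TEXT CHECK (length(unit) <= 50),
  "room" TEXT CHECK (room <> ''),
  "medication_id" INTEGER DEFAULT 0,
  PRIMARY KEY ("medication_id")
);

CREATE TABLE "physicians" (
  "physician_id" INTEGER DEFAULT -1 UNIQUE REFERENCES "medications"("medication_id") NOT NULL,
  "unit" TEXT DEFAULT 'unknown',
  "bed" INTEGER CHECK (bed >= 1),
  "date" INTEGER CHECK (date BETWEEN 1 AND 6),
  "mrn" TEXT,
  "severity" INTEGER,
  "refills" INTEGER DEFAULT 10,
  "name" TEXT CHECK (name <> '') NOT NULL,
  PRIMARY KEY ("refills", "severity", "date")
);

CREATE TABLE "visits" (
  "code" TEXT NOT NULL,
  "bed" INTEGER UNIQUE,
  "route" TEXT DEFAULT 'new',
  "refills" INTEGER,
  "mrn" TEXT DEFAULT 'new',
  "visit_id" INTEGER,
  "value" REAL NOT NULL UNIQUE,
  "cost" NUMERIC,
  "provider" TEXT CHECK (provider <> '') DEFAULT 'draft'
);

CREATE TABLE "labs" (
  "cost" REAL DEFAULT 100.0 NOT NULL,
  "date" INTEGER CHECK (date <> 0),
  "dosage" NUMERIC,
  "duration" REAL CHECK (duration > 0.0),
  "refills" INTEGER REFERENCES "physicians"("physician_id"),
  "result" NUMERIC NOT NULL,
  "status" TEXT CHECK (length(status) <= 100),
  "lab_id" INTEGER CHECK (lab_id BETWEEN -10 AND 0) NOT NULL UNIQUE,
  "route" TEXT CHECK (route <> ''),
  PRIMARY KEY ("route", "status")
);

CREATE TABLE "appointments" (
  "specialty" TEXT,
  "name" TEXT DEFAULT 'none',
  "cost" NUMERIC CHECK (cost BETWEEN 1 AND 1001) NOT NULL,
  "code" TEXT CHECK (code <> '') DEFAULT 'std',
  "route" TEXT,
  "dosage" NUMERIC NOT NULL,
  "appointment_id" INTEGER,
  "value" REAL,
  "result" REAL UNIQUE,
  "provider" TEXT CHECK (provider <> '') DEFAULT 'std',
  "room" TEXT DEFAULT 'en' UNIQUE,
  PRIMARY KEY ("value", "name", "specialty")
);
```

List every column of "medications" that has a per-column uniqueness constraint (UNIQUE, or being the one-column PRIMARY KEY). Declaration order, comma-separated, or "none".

- status: no UNIQUE or single-column PK constraint.
- result: no UNIQUE or single-column PK constraint.
- value: no UNIQUE or single-column PK constraint.
- cost: no UNIQUE or single-column PK constraint.
- specialty: no UNIQUE or single-column PK constraint.
- mrn: no UNIQUE or single-column PK constraint.
- refills: no UNIQUE or single-column PK constraint.
- unit: no UNIQUE or single-column PK constraint.
- room: no UNIQUE or single-column PK constraint.
- medication_id: single-column PRIMARY KEY → unique.

medication_id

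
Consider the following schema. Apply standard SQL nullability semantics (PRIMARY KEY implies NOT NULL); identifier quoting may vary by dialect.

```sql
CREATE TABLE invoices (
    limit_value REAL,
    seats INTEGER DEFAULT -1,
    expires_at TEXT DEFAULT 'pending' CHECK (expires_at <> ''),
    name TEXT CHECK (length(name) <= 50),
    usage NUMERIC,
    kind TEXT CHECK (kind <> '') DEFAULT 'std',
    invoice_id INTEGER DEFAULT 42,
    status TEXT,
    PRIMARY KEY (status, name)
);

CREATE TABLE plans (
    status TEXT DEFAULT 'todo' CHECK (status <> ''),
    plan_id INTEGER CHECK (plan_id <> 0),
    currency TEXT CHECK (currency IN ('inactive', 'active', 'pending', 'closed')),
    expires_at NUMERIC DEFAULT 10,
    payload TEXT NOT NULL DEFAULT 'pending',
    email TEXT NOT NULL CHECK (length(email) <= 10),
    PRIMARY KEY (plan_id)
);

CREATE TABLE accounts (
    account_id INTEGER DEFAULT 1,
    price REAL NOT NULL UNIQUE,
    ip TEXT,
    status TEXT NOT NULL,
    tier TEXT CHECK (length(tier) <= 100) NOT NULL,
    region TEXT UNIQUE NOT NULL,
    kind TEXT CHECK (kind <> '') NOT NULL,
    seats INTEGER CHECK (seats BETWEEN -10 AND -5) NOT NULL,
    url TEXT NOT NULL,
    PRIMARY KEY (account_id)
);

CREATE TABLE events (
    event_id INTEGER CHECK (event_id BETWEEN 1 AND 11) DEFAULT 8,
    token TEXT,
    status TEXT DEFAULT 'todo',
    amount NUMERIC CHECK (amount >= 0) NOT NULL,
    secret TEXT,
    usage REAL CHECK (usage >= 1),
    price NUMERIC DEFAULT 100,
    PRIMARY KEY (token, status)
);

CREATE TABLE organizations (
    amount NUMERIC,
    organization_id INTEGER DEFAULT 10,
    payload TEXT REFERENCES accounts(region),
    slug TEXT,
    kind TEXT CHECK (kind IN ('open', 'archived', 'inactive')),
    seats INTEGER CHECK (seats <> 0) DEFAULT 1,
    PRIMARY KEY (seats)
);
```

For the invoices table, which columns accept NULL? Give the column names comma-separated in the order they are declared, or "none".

limit_value, seats, expires_at, usage, kind, invoice_id

- limit_value: no NOT NULL constraint applies → nullable.
- seats: DEFAULT only fills an omitted column; an explicit NULL is still allowed → nullable.
- expires_at: CHECK does not forbid NULL (a CHECK constraint passes when its expression is NULL) → nullable.
- name: part of the PRIMARY KEY, which implies NOT NULL → not nullable.
- usage: no NOT NULL constraint applies → nullable.
- kind: CHECK does not forbid NULL (a CHECK constraint passes when its expression is NULL) → nullable.
- invoice_id: DEFAULT only fills an omitted column; an explicit NULL is still allowed → nullable.
- status: part of the PRIMARY KEY, which implies NOT NULL → not nullable.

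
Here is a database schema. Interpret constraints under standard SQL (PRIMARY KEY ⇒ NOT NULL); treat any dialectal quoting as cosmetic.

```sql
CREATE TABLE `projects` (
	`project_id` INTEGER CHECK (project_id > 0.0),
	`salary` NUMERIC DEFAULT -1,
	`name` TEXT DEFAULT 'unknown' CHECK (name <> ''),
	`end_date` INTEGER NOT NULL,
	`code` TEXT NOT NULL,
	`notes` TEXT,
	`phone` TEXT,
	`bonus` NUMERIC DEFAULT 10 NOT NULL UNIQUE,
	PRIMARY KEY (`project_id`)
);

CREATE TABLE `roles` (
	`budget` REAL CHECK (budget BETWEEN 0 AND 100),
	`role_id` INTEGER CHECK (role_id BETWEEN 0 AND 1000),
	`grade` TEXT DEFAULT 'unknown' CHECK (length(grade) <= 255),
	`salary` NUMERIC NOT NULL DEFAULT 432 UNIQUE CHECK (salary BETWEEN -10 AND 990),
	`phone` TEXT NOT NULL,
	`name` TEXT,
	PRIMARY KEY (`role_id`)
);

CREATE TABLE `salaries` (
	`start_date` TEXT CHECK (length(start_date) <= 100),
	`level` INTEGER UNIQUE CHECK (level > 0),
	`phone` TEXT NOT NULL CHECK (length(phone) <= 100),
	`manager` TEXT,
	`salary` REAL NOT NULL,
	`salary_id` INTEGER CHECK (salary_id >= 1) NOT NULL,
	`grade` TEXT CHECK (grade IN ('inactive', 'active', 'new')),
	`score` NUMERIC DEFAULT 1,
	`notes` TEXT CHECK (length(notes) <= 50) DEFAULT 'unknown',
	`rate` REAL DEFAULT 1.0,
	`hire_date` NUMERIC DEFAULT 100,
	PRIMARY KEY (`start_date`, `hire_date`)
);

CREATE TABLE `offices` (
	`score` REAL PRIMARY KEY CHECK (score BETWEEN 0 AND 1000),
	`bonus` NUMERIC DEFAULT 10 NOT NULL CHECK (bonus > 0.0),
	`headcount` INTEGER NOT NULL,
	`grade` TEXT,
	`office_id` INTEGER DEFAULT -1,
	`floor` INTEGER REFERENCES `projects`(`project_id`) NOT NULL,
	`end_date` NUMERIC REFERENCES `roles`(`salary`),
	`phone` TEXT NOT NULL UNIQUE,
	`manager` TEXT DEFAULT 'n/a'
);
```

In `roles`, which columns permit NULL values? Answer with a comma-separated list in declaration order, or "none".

budget, grade, name

- budget: CHECK does not forbid NULL (a CHECK constraint passes when its expression is NULL) → nullable.
- role_id: part of the PRIMARY KEY, which implies NOT NULL → not nullable.
- grade: CHECK does not forbid NULL (a CHECK constraint passes when its expression is NULL) → nullable.
- salary: declared NOT NULL → not nullable.
- phone: declared NOT NULL → not nullable.
- name: no NOT NULL constraint applies → nullable.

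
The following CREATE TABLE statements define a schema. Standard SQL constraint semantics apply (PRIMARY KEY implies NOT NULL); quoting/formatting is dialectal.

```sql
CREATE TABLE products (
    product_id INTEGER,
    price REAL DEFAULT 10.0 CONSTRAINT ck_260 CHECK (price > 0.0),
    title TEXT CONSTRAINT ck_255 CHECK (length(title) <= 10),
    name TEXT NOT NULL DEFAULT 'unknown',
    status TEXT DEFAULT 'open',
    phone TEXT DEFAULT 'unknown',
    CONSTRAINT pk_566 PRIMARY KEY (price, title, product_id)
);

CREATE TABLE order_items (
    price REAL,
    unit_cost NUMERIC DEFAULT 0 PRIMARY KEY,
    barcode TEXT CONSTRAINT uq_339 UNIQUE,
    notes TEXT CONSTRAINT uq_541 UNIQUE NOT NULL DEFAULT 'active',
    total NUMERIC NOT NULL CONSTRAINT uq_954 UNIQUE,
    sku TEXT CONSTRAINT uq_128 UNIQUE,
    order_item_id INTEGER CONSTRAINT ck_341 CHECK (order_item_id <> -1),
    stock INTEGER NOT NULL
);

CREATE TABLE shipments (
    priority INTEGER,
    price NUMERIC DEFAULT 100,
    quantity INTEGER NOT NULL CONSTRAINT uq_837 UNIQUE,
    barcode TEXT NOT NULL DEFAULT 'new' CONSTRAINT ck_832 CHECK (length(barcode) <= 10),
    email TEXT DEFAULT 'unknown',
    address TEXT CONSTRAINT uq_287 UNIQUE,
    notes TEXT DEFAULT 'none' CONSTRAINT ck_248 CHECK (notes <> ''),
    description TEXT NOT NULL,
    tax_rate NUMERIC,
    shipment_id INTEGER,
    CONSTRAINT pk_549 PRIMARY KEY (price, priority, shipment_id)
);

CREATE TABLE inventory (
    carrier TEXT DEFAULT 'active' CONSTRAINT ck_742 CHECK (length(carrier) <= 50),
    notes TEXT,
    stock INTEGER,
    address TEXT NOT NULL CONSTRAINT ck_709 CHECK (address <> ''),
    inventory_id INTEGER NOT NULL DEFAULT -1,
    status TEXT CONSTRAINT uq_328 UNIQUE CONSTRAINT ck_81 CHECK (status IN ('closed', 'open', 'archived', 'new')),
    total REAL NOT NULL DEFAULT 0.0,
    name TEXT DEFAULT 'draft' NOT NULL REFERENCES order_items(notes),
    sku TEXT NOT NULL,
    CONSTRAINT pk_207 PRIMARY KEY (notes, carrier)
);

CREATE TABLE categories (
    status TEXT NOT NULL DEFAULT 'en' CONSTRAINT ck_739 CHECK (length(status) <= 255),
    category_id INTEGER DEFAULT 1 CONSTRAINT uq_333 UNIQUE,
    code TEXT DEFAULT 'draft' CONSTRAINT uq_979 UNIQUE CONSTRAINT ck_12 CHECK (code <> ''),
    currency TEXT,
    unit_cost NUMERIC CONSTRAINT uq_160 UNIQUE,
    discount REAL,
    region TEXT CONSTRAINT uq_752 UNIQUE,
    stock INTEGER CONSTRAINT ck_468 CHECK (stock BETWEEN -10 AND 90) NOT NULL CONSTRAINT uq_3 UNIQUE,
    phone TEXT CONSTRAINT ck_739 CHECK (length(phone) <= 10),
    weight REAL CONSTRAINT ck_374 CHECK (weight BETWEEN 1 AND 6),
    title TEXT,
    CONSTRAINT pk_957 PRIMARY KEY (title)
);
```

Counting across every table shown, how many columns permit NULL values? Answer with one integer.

20

products: 2 nullable (status, phone — PK (price, title, product_id) and explicit NOT NULL columns excluded).
order_items: 4 nullable (price, barcode, sku, order_item_id — PK (unit_cost) and explicit NOT NULL columns excluded).
shipments: 4 nullable (email, address, notes, tax_rate — PK (price, priority, shipment_id) and explicit NOT NULL columns excluded).
inventory: 2 nullable (stock, status — PK (notes, carrier) and explicit NOT NULL columns excluded).
categories: 8 nullable (category_id, code, currency, unit_cost, discount, region, phone, weight — PK (title) and explicit NOT NULL columns excluded).
Total: 2 + 4 + 4 + 2 + 8 = 20.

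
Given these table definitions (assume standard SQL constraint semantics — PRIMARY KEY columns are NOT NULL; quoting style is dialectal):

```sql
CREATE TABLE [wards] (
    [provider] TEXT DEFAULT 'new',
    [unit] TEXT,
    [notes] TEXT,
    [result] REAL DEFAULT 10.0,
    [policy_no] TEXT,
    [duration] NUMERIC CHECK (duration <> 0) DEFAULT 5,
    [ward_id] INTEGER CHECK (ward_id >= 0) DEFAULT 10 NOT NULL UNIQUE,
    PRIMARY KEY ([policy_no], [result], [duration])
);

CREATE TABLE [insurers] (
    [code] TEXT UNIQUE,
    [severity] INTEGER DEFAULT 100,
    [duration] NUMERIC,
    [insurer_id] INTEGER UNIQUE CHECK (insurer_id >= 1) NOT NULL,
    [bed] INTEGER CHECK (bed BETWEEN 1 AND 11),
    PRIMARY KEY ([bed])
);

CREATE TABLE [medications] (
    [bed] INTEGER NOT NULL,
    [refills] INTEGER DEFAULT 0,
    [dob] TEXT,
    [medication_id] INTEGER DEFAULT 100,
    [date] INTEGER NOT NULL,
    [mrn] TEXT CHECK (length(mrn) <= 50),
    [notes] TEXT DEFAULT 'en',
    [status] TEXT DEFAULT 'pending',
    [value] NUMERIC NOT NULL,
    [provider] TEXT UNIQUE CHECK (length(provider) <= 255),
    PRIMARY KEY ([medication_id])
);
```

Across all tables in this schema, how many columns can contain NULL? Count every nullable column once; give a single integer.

wards: 3 nullable (provider, unit, notes — PK (policy_no, result, duration) and explicit NOT NULL columns excluded).
insurers: 3 nullable (code, severity, duration — PK (bed) and explicit NOT NULL columns excluded).
medications: 6 nullable (refills, dob, mrn, notes, status, provider — PK (medication_id) and explicit NOT NULL columns excluded).
Total: 3 + 3 + 6 = 12.

12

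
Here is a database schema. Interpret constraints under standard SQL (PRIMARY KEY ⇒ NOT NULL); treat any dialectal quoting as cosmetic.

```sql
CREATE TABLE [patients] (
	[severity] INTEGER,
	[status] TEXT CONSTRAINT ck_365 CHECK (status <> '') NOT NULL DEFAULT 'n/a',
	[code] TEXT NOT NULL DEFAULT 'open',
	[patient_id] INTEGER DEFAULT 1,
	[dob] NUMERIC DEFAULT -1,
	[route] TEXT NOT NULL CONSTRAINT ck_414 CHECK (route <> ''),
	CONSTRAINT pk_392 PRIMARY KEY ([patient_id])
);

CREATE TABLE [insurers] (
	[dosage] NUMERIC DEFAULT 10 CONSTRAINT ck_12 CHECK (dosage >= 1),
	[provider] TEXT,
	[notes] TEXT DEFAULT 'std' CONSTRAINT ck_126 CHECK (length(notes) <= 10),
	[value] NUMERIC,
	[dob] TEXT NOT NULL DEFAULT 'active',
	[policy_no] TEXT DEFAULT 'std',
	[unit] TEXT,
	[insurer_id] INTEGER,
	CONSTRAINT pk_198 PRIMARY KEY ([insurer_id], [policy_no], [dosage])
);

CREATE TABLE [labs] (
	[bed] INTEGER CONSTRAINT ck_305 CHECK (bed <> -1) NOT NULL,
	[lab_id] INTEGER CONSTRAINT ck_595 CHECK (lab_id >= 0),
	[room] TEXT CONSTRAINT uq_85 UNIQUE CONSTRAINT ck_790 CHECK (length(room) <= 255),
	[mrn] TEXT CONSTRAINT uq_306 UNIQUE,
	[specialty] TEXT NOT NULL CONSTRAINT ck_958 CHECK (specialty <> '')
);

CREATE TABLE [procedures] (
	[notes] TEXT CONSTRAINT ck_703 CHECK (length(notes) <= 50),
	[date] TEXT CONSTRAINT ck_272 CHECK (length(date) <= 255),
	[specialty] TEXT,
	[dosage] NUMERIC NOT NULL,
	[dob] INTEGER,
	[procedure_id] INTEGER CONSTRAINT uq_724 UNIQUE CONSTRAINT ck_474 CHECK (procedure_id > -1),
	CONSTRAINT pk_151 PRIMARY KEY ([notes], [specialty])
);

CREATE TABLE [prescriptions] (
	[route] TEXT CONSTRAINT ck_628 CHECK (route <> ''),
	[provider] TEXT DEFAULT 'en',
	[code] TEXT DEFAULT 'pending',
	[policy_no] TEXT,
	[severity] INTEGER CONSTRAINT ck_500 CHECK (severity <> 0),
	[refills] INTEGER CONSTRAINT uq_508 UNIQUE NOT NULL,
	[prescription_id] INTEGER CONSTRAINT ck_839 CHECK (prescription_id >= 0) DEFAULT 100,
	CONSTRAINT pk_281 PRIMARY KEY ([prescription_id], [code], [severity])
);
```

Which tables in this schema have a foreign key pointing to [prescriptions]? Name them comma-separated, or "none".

none

No REFERENCES clause anywhere in the schema names prescriptions.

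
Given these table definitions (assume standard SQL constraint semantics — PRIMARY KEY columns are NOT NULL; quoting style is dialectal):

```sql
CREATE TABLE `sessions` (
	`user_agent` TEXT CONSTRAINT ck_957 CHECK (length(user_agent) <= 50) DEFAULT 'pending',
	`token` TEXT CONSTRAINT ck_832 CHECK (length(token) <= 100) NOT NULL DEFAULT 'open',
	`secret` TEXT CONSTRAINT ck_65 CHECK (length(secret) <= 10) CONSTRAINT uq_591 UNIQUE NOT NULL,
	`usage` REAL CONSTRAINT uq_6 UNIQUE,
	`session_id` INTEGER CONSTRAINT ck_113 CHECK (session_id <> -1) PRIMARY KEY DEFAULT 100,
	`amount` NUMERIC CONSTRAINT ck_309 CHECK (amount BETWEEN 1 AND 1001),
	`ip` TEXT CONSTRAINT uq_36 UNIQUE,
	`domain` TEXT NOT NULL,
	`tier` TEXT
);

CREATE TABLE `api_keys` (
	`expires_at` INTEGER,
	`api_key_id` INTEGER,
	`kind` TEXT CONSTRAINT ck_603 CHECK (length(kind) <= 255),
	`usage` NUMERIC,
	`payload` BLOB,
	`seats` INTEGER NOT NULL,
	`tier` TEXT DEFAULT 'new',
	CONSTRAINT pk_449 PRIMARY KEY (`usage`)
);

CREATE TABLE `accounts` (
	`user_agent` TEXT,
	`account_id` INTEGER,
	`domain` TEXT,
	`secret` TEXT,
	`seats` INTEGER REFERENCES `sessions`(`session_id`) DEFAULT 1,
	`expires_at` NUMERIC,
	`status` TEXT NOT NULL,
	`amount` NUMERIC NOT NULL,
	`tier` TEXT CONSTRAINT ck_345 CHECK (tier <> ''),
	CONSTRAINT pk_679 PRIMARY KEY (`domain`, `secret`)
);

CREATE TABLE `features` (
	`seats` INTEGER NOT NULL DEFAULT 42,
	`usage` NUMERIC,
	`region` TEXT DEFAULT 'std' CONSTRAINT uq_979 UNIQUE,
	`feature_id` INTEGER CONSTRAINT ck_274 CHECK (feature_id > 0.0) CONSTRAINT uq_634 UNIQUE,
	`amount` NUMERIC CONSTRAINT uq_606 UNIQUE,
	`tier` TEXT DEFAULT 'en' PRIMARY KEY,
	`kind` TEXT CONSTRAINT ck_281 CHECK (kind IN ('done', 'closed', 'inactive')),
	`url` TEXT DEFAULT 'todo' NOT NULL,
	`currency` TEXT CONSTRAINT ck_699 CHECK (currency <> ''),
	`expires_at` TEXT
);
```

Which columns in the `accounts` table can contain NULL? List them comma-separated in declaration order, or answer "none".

user_agent, account_id, seats, expires_at, tier

- user_agent: no NOT NULL constraint applies → nullable.
- account_id: no NOT NULL constraint applies → nullable.
- domain: part of the PRIMARY KEY, which implies NOT NULL → not nullable.
- secret: part of the PRIMARY KEY, which implies NOT NULL → not nullable.
- seats: a foreign key column may be NULL unless separately constrained → nullable.
- expires_at: no NOT NULL constraint applies → nullable.
- status: declared NOT NULL → not nullable.
- amount: declared NOT NULL → not nullable.
- tier: CHECK does not forbid NULL (a CHECK constraint passes when its expression is NULL) → nullable.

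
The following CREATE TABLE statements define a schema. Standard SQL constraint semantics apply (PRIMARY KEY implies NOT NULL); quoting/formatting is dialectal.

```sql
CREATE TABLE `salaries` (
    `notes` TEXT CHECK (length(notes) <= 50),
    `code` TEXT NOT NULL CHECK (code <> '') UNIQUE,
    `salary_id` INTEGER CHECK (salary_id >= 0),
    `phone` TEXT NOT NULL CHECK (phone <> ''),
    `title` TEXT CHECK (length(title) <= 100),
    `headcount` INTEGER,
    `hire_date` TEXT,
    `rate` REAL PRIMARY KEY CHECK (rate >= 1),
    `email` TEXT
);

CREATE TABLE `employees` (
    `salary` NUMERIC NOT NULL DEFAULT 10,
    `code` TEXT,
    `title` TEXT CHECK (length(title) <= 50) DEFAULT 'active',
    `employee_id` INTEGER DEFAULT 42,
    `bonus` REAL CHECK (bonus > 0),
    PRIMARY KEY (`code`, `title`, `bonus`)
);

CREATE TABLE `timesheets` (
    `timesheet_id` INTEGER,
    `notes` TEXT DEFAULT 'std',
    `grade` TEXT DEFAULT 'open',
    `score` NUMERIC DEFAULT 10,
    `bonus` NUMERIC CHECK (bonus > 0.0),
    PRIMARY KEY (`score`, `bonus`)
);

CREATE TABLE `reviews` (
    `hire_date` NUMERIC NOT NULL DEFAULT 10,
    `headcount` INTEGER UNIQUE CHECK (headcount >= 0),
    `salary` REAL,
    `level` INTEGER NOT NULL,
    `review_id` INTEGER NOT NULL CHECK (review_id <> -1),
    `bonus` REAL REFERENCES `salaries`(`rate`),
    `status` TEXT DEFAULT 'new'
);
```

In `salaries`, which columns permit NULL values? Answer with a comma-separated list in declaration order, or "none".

notes, salary_id, title, headcount, hire_date, email

- notes: CHECK does not forbid NULL (a CHECK constraint passes when its expression is NULL) → nullable.
- code: declared NOT NULL → not nullable.
- salary_id: CHECK does not forbid NULL (a CHECK constraint passes when its expression is NULL) → nullable.
- phone: declared NOT NULL → not nullable.
- title: CHECK does not forbid NULL (a CHECK constraint passes when its expression is NULL) → nullable.
- headcount: no NOT NULL constraint applies → nullable.
- hire_date: no NOT NULL constraint applies → nullable.
- rate: part of the PRIMARY KEY, which implies NOT NULL → not nullable.
- email: no NOT NULL constraint applies → nullable.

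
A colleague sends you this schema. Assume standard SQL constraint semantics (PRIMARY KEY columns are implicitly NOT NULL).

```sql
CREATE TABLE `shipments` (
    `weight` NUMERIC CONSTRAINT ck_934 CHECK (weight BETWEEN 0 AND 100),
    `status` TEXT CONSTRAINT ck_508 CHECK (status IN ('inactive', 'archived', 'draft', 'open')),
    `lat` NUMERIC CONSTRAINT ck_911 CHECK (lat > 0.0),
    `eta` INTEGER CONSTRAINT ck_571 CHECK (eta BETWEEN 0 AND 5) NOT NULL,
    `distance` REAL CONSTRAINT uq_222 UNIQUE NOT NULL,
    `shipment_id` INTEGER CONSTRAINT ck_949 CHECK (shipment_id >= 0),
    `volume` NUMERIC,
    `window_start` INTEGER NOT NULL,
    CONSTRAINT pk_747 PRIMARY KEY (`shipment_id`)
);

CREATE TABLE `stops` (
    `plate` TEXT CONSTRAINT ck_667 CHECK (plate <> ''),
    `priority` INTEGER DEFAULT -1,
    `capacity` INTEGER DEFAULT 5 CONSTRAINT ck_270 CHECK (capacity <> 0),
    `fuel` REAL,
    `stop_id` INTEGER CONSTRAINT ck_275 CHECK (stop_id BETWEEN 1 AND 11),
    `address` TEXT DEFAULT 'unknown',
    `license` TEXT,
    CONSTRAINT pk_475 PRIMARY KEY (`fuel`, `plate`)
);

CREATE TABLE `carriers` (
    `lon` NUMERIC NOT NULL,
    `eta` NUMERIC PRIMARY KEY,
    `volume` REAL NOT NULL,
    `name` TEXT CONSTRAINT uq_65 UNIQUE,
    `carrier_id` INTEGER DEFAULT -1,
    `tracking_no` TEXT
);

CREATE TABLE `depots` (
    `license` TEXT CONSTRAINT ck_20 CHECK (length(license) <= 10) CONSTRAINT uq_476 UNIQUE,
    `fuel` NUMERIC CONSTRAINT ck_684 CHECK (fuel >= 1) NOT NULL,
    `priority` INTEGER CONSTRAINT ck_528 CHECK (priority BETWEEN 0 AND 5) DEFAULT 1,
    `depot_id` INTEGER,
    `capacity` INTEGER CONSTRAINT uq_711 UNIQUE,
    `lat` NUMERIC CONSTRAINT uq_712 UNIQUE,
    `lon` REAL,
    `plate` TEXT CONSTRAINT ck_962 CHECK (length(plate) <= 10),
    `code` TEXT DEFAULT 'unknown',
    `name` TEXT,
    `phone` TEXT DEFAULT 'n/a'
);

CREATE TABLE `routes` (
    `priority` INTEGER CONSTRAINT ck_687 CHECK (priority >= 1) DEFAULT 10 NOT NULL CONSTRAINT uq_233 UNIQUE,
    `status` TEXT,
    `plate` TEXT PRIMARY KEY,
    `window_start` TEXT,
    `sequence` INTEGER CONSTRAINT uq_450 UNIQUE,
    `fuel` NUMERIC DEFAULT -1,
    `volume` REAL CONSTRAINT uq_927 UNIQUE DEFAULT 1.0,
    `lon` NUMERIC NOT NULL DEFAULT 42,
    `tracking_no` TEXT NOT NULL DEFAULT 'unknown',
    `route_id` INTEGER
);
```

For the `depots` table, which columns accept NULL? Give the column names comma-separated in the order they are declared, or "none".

license, priority, depot_id, capacity, lat, lon, plate, code, name, phone

- license: CHECK does not forbid NULL (a CHECK constraint passes when its expression is NULL) → nullable.
- fuel: declared NOT NULL → not nullable.
- priority: CHECK does not forbid NULL (a CHECK constraint passes when its expression is NULL) → nullable.
- depot_id: no NOT NULL constraint applies → nullable.
- capacity: UNIQUE does not imply NOT NULL → nullable.
- lat: UNIQUE does not imply NOT NULL → nullable.
- lon: no NOT NULL constraint applies → nullable.
- plate: CHECK does not forbid NULL (a CHECK constraint passes when its expression is NULL) → nullable.
- code: DEFAULT only fills an omitted column; an explicit NULL is still allowed → nullable.
- name: no NOT NULL constraint applies → nullable.
- phone: DEFAULT only fills an omitted column; an explicit NULL is still allowed → nullable.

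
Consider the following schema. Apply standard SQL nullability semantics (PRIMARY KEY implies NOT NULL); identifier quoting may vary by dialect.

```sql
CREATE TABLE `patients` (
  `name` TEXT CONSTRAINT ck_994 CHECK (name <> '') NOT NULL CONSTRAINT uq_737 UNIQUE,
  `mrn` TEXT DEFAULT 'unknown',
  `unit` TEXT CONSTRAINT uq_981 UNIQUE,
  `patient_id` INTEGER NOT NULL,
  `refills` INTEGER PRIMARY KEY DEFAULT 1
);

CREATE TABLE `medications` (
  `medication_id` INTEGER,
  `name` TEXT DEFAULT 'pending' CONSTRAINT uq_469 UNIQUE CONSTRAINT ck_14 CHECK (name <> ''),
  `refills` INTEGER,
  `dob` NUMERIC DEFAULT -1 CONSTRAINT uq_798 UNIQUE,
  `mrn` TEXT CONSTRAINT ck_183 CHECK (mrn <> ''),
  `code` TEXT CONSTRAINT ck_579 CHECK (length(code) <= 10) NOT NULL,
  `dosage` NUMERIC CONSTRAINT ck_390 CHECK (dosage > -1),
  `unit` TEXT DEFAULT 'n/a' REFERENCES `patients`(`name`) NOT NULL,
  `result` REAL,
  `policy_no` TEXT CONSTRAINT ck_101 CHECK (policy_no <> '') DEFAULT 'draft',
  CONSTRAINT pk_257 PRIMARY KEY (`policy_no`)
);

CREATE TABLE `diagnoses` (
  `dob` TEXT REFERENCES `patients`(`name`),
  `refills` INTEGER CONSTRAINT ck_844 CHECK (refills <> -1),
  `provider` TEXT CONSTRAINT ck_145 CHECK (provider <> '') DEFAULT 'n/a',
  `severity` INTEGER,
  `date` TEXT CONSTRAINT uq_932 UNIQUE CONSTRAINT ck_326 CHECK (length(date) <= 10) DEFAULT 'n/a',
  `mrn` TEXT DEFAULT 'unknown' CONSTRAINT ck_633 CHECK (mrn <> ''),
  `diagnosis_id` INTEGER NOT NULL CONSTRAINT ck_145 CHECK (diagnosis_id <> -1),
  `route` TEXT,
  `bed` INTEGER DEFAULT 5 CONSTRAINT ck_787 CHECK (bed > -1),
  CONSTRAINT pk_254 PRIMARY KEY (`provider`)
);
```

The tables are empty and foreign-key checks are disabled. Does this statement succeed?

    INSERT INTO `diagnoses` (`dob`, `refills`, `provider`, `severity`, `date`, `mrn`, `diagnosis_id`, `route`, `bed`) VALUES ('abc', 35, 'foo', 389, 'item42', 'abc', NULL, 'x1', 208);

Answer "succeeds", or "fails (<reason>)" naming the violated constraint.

fails (NOT NULL on diagnosis_id)

diagnosis_id is explicitly set to NULL, but diagnosis_id is declared NOT NULL.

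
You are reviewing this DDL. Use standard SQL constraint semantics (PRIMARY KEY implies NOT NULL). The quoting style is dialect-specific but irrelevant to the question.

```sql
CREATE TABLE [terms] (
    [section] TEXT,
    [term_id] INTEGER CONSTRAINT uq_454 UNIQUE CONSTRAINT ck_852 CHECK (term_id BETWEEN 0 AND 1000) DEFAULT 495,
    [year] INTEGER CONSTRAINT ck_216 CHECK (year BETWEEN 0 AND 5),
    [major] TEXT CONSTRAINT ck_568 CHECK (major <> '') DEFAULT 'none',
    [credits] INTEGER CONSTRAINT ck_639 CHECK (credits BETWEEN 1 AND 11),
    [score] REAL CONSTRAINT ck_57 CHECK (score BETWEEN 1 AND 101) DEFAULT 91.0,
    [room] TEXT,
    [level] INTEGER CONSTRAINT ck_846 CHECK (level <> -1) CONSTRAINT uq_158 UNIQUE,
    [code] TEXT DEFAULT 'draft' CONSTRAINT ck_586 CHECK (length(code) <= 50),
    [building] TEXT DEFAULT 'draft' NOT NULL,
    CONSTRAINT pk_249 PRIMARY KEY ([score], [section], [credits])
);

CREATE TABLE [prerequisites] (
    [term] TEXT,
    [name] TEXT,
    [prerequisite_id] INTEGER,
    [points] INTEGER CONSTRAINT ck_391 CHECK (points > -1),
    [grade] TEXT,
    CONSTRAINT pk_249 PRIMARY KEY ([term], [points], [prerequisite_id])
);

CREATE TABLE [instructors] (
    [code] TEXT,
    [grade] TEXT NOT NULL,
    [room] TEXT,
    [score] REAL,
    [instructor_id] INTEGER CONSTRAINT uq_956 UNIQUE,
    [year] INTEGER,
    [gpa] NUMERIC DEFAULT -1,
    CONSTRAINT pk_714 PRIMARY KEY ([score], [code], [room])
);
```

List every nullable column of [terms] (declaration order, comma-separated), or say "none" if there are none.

term_id, year, major, room, level, code

- section: part of the PRIMARY KEY, which implies NOT NULL → not nullable.
- term_id: CHECK does not forbid NULL (a CHECK constraint passes when its expression is NULL) → nullable.
- year: CHECK does not forbid NULL (a CHECK constraint passes when its expression is NULL) → nullable.
- major: CHECK does not forbid NULL (a CHECK constraint passes when its expression is NULL) → nullable.
- credits: part of the PRIMARY KEY, which implies NOT NULL → not nullable.
- score: part of the PRIMARY KEY, which implies NOT NULL → not nullable.
- room: no NOT NULL constraint applies → nullable.
- level: CHECK does not forbid NULL (a CHECK constraint passes when its expression is NULL) → nullable.
- code: CHECK does not forbid NULL (a CHECK constraint passes when its expression is NULL) → nullable.
- building: declared NOT NULL → not nullable.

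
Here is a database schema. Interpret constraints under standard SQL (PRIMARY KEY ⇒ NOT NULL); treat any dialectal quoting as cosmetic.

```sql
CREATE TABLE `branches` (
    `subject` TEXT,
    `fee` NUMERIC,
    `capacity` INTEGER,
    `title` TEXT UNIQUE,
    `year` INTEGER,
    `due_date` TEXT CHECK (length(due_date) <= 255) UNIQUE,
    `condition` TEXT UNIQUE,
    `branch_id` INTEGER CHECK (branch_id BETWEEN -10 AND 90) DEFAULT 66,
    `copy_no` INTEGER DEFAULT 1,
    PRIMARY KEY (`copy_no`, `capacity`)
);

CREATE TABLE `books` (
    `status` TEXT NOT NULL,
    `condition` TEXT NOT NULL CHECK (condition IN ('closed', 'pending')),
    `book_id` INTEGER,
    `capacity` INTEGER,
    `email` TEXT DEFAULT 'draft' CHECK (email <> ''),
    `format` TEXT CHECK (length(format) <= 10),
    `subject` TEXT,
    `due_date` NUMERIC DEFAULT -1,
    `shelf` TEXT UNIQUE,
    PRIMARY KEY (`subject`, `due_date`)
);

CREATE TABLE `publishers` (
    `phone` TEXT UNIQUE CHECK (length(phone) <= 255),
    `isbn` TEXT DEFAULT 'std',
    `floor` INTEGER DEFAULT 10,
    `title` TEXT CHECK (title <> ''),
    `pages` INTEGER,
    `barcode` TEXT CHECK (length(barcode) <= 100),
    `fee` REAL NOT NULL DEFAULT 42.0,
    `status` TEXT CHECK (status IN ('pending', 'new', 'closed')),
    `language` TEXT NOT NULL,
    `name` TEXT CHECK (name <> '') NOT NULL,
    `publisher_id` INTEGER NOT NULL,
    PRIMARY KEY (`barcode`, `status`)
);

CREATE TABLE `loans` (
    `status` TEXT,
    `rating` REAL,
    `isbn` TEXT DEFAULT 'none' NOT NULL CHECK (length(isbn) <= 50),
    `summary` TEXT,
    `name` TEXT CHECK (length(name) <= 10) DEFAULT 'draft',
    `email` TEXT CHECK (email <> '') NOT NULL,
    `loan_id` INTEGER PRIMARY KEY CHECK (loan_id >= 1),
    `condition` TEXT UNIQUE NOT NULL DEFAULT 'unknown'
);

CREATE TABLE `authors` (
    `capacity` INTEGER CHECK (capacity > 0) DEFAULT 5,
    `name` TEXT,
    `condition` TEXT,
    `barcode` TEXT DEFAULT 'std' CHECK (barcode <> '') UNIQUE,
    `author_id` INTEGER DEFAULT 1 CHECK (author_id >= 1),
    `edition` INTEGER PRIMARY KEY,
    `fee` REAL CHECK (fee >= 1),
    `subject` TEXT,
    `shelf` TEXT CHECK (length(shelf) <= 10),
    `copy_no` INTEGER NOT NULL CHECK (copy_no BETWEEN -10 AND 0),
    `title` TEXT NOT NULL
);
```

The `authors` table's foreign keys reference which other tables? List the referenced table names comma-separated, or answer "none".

none

No column in authors has a REFERENCES clause.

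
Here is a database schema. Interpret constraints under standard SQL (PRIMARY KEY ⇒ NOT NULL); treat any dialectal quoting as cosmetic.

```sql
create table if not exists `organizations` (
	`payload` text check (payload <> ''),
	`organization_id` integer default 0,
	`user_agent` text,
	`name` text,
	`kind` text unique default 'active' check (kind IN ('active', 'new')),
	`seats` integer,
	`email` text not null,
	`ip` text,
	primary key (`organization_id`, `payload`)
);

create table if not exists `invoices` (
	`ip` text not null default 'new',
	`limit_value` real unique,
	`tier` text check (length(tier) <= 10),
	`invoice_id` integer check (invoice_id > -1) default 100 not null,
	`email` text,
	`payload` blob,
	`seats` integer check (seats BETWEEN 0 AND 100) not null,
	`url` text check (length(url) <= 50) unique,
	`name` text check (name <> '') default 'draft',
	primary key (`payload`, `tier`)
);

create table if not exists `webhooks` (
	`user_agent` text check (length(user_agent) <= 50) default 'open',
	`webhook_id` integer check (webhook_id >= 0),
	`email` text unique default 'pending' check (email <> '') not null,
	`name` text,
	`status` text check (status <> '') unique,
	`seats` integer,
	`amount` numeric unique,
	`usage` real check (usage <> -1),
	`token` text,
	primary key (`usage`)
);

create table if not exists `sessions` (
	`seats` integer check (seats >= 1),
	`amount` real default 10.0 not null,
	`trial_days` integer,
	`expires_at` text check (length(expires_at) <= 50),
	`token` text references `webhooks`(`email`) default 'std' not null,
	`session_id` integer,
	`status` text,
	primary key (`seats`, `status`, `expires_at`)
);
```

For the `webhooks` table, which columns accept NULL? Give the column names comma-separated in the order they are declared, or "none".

- user_agent: CHECK does not forbid NULL (a CHECK constraint passes when its expression is NULL) → nullable.
- webhook_id: CHECK does not forbid NULL (a CHECK constraint passes when its expression is NULL) → nullable.
- email: declared NOT NULL → not nullable.
- name: no NOT NULL constraint applies → nullable.
- status: CHECK does not forbid NULL (a CHECK constraint passes when its expression is NULL) → nullable.
- seats: no NOT NULL constraint applies → nullable.
- amount: UNIQUE does not imply NOT NULL → nullable.
- usage: part of the PRIMARY KEY, which implies NOT NULL → not nullable.
- token: no NOT NULL constraint applies → nullable.

user_agent, webhook_id, name, status, seats, amount, token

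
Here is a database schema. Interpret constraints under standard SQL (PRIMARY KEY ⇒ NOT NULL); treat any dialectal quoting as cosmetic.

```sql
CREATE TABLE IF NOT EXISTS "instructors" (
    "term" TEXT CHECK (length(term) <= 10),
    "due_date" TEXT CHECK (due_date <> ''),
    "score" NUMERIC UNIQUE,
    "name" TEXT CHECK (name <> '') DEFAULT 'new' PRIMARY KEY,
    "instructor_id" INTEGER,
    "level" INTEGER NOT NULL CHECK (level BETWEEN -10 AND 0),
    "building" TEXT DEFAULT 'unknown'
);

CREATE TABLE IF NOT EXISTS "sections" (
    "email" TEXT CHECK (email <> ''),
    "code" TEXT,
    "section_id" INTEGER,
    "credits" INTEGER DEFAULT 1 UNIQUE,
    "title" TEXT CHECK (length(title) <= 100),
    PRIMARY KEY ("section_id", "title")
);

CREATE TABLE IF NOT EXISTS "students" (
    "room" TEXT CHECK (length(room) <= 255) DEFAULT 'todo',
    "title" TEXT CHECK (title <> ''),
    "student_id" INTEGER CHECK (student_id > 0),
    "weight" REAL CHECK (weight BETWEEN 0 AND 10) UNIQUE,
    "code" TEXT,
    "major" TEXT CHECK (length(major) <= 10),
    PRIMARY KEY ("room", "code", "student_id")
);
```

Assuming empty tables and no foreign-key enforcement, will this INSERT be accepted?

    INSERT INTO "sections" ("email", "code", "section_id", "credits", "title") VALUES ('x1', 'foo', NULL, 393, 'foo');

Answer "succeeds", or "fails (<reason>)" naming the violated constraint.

section_id is explicitly set to NULL, but section_id is part of the PRIMARY KEY (implied NOT NULL).

fails (NOT NULL on section_id)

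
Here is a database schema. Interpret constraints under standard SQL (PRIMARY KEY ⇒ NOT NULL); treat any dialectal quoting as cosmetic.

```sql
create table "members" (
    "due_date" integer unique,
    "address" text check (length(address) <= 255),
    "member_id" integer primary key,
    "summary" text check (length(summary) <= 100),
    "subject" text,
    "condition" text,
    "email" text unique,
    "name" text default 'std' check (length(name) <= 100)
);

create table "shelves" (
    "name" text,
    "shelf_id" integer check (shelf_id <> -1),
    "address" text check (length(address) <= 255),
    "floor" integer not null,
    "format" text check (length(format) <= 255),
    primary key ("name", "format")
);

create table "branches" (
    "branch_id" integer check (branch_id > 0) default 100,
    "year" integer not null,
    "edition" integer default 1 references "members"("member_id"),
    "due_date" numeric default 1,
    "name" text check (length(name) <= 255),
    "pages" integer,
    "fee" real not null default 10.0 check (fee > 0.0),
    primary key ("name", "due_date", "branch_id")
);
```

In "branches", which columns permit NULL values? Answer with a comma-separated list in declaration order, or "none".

- branch_id: part of the PRIMARY KEY, which implies NOT NULL → not nullable.
- year: declared NOT NULL → not nullable.
- edition: a foreign key column may be NULL unless separately constrained → nullable.
- due_date: part of the PRIMARY KEY, which implies NOT NULL → not nullable.
- name: part of the PRIMARY KEY, which implies NOT NULL → not nullable.
- pages: no NOT NULL constraint applies → nullable.
- fee: declared NOT NULL → not nullable.

edition, pages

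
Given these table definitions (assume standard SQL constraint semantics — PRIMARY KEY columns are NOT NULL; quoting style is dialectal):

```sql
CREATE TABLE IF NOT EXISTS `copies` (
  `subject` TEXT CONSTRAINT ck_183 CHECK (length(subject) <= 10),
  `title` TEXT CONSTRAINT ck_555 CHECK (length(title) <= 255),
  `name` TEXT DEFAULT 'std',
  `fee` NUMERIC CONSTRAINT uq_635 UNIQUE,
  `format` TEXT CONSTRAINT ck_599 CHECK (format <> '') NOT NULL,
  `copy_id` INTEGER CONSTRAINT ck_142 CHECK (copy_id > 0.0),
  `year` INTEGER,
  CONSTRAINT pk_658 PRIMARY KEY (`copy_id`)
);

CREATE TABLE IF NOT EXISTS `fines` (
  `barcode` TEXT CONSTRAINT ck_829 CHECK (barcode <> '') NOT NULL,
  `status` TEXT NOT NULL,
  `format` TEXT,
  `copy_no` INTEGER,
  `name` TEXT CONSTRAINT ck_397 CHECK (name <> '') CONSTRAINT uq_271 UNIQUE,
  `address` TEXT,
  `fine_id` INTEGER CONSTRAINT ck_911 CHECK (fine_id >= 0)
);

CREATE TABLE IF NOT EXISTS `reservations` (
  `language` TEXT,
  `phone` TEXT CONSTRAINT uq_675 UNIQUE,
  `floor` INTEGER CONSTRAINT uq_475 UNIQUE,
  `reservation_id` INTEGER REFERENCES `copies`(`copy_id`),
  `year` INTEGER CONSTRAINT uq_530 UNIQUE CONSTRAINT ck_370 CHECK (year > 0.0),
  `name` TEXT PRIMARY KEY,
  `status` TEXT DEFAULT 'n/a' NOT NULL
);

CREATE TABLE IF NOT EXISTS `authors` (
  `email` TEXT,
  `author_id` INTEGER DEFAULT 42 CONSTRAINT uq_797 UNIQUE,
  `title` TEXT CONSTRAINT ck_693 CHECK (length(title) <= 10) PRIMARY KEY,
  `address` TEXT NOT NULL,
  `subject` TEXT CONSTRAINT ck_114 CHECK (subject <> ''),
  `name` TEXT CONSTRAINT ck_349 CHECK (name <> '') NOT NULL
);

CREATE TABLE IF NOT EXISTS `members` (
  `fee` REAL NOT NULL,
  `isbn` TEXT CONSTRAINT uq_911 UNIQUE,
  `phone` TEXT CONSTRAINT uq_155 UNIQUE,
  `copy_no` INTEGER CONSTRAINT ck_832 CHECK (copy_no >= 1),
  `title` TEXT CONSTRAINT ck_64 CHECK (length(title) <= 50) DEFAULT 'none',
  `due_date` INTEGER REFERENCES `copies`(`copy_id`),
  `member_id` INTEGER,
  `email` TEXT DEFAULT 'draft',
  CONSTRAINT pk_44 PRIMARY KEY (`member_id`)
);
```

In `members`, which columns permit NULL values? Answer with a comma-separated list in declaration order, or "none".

isbn, phone, copy_no, title, due_date, email

- fee: declared NOT NULL → not nullable.
- isbn: UNIQUE does not imply NOT NULL → nullable.
- phone: UNIQUE does not imply NOT NULL → nullable.
- copy_no: CHECK does not forbid NULL (a CHECK constraint passes when its expression is NULL) → nullable.
- title: CHECK does not forbid NULL (a CHECK constraint passes when its expression is NULL) → nullable.
- due_date: a foreign key column may be NULL unless separately constrained → nullable.
- member_id: part of the PRIMARY KEY, which implies NOT NULL → not nullable.
- email: DEFAULT only fills an omitted column; an explicit NULL is still allowed → nullable.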